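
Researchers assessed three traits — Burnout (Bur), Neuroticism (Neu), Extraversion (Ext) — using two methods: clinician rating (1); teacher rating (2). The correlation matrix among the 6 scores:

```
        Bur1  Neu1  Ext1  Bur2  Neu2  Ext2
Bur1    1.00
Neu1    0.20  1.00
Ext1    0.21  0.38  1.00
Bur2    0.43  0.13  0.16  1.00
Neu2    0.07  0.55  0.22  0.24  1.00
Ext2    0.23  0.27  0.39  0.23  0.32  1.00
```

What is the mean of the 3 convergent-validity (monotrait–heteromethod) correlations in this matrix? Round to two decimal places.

Convergent values: 0.43, 0.55, 0.39; mean = 1.37/3 = 0.46.

0.46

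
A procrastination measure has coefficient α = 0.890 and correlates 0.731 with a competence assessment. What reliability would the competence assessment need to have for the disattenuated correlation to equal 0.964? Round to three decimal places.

0.646

r_true = r_obs / √(r_xx · r_yy) ⇒ 0.964 = 0.731 / √(0.890 · r_yy).
√(0.890 · r_yy) = 0.731 / 0.964 = 0.7583; 0.890 · r_yy = 0.5750; r_yy = 0.5750 / 0.890 ≈ 0.646.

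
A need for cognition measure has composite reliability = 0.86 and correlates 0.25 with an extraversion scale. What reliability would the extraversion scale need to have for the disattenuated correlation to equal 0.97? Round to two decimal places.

0.08

r_true = r_obs / √(r_xx · r_yy) ⇒ 0.97 = 0.25 / √(0.86 · r_yy).
√(0.86 · r_yy) = 0.25 / 0.97 = 0.2577; 0.86 · r_yy = 0.0664; r_yy = 0.0664 / 0.86 ≈ 0.08.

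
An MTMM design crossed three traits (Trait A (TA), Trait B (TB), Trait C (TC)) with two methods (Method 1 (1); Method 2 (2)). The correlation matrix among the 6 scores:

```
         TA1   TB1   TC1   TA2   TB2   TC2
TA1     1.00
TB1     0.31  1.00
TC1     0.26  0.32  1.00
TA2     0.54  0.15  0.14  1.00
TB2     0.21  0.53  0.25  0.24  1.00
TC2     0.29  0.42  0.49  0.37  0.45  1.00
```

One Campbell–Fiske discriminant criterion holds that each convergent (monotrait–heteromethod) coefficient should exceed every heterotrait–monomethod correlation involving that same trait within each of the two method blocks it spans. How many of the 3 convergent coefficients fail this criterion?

0

Convergent coefficients and their comparison sets:
TA (methods 1·2): 0.54 vs {0.31, 0.24, 0.26, 0.37} → pass.
TB (methods 1·2): 0.53 vs {0.31, 0.24, 0.32, 0.45} → pass.
TC (methods 1·2): 0.49 vs {0.26, 0.37, 0.32, 0.45} → pass.
0 of 3 fail.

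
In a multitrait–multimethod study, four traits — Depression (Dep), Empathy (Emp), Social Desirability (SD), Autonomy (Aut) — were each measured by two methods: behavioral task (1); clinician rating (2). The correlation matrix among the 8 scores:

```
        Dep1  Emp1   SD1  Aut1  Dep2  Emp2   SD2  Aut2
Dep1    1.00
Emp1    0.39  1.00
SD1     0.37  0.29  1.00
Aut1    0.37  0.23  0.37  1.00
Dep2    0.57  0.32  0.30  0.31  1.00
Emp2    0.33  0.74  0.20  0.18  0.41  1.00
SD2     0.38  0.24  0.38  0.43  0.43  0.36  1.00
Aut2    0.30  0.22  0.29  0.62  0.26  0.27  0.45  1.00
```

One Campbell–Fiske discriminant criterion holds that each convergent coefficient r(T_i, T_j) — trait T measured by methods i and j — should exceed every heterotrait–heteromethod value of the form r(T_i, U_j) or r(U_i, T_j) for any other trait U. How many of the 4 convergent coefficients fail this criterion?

Convergent coefficients and their comparison sets:
Dep (methods 1·2): 0.57 vs {0.33, 0.32, 0.38, 0.30, 0.30, 0.31} → pass.
Emp (methods 1·2): 0.74 vs {0.32, 0.33, 0.24, 0.20, 0.22, 0.18} → pass.
SD (methods 1·2): 0.38 vs {0.30, 0.38, 0.20, 0.24, 0.29, 0.43} → fail.
Aut (methods 1·2): 0.62 vs {0.31, 0.30, 0.18, 0.22, 0.43, 0.29} → pass.
1 of 4 fail.

1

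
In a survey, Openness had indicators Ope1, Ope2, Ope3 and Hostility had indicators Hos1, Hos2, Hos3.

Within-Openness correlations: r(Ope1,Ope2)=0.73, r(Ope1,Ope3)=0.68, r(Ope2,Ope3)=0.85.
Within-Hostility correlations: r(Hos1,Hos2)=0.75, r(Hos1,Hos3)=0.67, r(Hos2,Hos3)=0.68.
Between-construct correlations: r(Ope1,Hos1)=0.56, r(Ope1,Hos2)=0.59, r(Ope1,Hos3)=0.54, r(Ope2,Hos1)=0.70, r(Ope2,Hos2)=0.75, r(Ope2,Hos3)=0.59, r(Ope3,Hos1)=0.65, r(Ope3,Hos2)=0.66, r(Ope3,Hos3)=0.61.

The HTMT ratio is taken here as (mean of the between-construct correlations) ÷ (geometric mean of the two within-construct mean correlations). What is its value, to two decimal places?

Mean between = 5.65/9 = 0.6278.
Mean within-Ope = 2.26/3 = 0.7533; mean within-Hos = 2.10/3 = 0.7000.
Geometric mean = √(0.7533 × 0.7000) = 0.7262.
HTMT = 0.6278 / 0.7262 = 0.86.

0.86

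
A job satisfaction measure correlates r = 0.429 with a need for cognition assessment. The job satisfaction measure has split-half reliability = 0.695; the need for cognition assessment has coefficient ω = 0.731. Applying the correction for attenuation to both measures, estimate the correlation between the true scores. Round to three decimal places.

0.602

r_true = r_obs / √(r_xx · r_yy) = 0.429 / √(0.695 × 0.731) = 0.429 / √0.508045 = 0.429 / 0.7128 ≈ 0.602.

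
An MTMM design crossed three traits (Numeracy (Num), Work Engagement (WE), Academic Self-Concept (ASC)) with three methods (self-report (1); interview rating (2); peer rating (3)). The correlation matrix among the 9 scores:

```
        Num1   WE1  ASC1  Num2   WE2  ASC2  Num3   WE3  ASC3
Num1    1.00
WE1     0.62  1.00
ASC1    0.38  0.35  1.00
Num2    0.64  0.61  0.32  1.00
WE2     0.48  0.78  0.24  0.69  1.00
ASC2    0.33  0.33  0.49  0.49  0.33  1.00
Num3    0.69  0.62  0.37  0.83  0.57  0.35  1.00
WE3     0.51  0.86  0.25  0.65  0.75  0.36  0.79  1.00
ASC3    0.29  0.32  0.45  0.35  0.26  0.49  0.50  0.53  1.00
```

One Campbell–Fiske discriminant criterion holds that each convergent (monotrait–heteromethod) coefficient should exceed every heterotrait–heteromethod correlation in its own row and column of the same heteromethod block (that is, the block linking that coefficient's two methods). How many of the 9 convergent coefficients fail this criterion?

Each convergent coefficient versus the relevant comparison correlations:
Num (methods 1·2): 0.64 vs {0.48, 0.61, 0.33, 0.32} → pass.
Num (methods 1·3): 0.69 vs {0.51, 0.62, 0.29, 0.37} → pass.
Num (methods 2·3): 0.83 vs {0.65, 0.57, 0.35, 0.35} → pass.
WE (methods 1·2): 0.78 vs {0.61, 0.48, 0.33, 0.24} → pass.
WE (methods 1·3): 0.86 vs {0.62, 0.51, 0.32, 0.25} → pass.
WE (methods 2·3): 0.75 vs {0.57, 0.65, 0.26, 0.36} → pass.
ASC (methods 1·2): 0.49 vs {0.32, 0.33, 0.24, 0.33} → pass.
ASC (methods 1·3): 0.45 vs {0.37, 0.29, 0.25, 0.32} → pass.
ASC (methods 2·3): 0.49 vs {0.35, 0.35, 0.36, 0.26} → pass.
0 of 9 fail.

0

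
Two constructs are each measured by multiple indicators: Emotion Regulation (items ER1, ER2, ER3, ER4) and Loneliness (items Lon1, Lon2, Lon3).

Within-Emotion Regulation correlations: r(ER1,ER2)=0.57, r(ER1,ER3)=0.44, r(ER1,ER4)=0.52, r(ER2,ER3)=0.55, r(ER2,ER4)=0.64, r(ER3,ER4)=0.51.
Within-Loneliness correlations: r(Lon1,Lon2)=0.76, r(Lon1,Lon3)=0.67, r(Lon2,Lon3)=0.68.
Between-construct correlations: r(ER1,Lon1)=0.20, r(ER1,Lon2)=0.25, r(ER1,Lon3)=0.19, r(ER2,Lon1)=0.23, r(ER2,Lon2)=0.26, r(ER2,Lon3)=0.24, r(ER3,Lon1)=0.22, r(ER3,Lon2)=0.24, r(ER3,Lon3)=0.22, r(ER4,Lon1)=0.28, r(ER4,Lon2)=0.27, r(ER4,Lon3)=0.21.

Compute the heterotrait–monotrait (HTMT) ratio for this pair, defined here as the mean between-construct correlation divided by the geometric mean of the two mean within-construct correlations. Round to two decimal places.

Mean between = 2.81/12 = 0.2342.
Mean within-ER = 3.23/6 = 0.5383; mean within-Lon = 2.11/3 = 0.7033.
Geometric mean = √(0.5383 × 0.7033) = 0.6153.
HTMT = 0.2342 / 0.6153 = 0.38.

0.38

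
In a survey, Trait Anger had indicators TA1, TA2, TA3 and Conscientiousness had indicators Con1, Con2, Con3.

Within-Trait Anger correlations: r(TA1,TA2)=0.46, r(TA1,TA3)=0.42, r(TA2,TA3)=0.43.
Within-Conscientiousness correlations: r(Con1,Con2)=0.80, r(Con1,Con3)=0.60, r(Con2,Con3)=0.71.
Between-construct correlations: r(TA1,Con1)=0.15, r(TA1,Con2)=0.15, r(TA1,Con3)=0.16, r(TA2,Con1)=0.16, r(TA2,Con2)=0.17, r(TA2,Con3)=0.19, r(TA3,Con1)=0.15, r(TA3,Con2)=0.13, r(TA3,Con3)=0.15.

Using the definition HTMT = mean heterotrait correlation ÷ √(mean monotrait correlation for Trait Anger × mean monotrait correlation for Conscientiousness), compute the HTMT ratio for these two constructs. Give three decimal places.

0.283

Mean heterotrait r = 1.41/9 = 0.1567.
Mean within-TA = 1.31/3 = 0.4367; mean within-Con = 2.11/3 = 0.7033.
Geometric mean = √(0.4367 × 0.7033) = 0.5542.
HTMT = 0.1567 / 0.5542 = 0.283.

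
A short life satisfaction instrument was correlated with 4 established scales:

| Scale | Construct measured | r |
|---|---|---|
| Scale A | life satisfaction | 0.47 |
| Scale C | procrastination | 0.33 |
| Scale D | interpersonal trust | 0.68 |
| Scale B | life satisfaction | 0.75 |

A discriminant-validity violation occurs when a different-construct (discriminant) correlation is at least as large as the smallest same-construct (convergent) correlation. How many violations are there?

1

Convergent (same construct = life satisfaction): Scale A, Scale B.
Smallest convergent = 0.47. Discriminant values: 0.33, 0.68; count ≥ 0.47 → 1.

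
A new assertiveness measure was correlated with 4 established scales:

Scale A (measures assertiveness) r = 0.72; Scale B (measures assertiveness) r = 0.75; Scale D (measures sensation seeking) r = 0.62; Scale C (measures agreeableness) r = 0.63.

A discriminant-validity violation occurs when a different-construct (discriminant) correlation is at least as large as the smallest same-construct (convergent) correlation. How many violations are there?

0

Convergent (same construct = assertiveness): Scale A, Scale B.
Smallest convergent = 0.72. Discriminant values: 0.62, 0.63; count ≥ 0.72 → 0.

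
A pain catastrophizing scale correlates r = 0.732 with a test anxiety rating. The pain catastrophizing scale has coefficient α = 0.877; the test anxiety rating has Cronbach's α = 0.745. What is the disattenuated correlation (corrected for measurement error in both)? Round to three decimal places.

0.906

r_true = r_obs / √(r_xx · r_yy) = 0.732 / √(0.877 × 0.745) = 0.732 / √0.653365 = 0.732 / 0.8083 ≈ 0.906.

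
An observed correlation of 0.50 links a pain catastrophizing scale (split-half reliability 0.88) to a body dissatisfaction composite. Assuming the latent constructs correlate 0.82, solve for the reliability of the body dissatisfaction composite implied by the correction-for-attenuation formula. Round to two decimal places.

r_true = r_obs / √(r_xx · r_yy) ⇒ 0.82 = 0.50 / √(0.88 · r_yy).
√(0.88 · r_yy) = 0.50 / 0.82 = 0.6098; 0.88 · r_yy = 0.3719; r_yy = 0.3719 / 0.88 ≈ 0.42.

0.42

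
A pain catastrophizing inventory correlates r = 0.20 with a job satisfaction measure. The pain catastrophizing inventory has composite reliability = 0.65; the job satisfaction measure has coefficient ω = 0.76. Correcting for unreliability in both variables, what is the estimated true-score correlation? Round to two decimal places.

0.28

r_true = r_obs / √(r_xx · r_yy) = 0.20 / √(0.65 × 0.76) = 0.20 / √0.4940 = 0.20 / 0.7029 ≈ 0.28.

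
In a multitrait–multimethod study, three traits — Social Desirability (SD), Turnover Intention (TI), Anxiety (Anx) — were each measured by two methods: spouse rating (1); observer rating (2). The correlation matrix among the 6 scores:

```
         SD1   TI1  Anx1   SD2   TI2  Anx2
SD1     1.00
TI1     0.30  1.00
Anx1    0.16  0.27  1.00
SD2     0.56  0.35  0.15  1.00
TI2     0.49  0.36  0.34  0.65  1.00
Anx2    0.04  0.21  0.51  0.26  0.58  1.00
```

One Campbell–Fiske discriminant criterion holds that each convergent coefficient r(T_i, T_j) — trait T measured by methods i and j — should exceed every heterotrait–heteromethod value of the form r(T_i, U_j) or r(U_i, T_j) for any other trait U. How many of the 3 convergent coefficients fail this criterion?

1

Convergent coefficients and their comparison sets:
SD (methods 1·2): 0.56 vs {0.49, 0.35, 0.04, 0.15} → pass.
TI (methods 1·2): 0.36 vs {0.35, 0.49, 0.21, 0.34} → fail.
Anx (methods 1·2): 0.51 vs {0.15, 0.04, 0.34, 0.21} → pass.
1 of 3 fail.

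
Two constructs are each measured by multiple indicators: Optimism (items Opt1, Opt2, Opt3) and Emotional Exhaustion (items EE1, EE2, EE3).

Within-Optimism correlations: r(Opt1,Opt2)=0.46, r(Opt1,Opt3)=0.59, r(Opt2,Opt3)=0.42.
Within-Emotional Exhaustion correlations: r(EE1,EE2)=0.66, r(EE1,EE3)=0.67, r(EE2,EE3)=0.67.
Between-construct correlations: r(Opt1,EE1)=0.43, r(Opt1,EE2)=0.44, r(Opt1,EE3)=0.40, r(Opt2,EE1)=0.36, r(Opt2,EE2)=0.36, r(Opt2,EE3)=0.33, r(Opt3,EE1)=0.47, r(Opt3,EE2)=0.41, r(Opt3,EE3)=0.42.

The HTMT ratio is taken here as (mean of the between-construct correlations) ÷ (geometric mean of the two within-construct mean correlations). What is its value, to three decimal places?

0.704

Between-construct mean = 3.62/9 = 0.4022.
Mean within-Opt = 1.47/3 = 0.4900; mean within-EE = 2.00/3 = 0.6667.
Geometric mean = √(0.4900 × 0.6667) = 0.5716.
HTMT = 0.4022 / 0.5716 = 0.704.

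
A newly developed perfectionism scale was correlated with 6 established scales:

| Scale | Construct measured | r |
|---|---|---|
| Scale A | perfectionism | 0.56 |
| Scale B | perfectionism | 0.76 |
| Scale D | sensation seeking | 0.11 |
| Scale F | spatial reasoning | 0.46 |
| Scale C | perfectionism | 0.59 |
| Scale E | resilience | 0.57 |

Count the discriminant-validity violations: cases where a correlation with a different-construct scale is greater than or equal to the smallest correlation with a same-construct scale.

Convergent (same construct = perfectionism): Scale A, Scale B, Scale C.
Smallest convergent = 0.56. Discriminant values: 0.11, 0.46, 0.57; count ≥ 0.56 → 1.

1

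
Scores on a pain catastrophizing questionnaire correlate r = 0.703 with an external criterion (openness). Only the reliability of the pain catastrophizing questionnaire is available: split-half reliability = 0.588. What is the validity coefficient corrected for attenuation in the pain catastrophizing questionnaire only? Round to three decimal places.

Single correction: r_c = r_obs / √r_xx = 0.703 / √0.588 = 0.703 / 0.7668 ≈ 0.917.

0.917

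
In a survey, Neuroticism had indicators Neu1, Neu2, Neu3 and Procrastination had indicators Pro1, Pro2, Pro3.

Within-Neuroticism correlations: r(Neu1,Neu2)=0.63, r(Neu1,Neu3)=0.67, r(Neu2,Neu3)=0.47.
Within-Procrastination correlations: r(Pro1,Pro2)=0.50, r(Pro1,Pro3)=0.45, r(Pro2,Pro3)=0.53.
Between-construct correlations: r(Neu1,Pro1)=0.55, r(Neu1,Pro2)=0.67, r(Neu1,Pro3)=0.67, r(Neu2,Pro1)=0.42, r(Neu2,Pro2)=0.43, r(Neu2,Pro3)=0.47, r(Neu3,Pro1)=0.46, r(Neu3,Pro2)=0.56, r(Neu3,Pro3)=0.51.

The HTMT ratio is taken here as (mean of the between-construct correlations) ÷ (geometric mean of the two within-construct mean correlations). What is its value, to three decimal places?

0.976

Between-construct mean = 4.74/9 = 0.5267.
Mean within-Neu = 1.77/3 = 0.5900; mean within-Pro = 1.48/3 = 0.4933.
Geometric mean = √(0.5900 × 0.4933) = 0.5395.
HTMT = 0.5267 / 0.5395 = 0.976.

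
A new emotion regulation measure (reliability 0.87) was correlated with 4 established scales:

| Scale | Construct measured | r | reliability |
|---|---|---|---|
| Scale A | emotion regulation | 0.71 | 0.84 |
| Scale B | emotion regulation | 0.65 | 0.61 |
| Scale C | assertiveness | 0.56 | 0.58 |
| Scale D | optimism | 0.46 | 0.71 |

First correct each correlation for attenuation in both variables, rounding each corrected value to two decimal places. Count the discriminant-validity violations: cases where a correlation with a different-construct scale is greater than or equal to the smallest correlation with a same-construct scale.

0

Disattenuated r (r / √(r_scale · r_new)):
  Scale A (conv): 0.71 / √(0.84·0.87) = 0.83
  Scale B (conv): 0.65 / √(0.61·0.87) = 0.89
  Scale C (disc): 0.56 / √(0.58·0.87) = 0.79
  Scale D (disc): 0.46 / √(0.71·0.87) = 0.59
Smallest convergent = 0.83. Discriminant values: 0.79, 0.59; count ≥ 0.83 → 0.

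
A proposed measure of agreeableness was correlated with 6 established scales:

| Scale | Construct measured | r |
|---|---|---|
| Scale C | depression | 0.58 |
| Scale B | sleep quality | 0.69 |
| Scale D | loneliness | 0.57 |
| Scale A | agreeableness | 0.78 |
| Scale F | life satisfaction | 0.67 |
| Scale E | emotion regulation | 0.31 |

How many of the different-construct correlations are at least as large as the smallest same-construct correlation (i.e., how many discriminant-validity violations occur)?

Convergent (same construct = agreeableness): Scale A.
Smallest convergent = 0.78. Discriminant values: 0.58, 0.69, 0.57, 0.67, 0.31; count ≥ 0.78 → 0.

0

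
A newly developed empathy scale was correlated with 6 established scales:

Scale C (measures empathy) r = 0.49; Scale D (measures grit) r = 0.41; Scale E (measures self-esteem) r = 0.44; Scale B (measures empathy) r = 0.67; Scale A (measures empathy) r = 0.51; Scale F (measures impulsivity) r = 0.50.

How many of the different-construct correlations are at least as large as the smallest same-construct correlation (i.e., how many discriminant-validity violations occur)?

Convergent (same construct = empathy): Scale C, Scale B, Scale A.
Smallest convergent = 0.49. Discriminant values: 0.41, 0.44, 0.50; count ≥ 0.49 → 1.

1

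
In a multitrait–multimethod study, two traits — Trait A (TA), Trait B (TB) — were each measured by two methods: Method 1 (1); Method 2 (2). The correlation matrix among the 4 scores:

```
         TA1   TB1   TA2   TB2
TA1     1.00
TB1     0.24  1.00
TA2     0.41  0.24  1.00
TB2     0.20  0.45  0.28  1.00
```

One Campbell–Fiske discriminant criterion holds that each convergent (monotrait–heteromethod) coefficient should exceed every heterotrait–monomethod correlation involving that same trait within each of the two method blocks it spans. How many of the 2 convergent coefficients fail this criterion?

0

Checking each validity diagonal entry against its comparison values:
TA (methods 1·2): 0.41 vs {0.24, 0.28} → pass.
TB (methods 1·2): 0.45 vs {0.24, 0.28} → pass.
0 of 2 fail.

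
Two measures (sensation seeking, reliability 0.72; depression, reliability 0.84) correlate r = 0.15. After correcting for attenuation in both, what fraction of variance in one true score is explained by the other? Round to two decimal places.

Disattenuated r = 0.15 / √(0.72 × 0.84) = 0.15 / 0.7777 = 0.1929.
Shared true-score variance = 0.1929² = 0.0372 ≈ 0.04.

0.04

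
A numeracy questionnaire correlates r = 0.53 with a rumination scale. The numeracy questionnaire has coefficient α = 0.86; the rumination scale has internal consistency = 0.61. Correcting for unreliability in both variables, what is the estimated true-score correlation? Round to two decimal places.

0.73

r_true = r_obs / √(r_xx · r_yy) = 0.53 / √(0.86 × 0.61) = 0.53 / √0.5246 = 0.53 / 0.7243 ≈ 0.73.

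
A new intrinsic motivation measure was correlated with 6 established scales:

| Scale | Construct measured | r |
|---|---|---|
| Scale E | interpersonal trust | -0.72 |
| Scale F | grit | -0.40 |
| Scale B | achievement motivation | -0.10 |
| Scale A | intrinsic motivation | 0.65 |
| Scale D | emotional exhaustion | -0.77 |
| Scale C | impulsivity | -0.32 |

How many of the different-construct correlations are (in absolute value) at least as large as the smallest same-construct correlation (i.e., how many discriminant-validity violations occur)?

Convergent (same construct = intrinsic motivation): Scale A.
Smallest convergent = 0.65. Discriminant |r|: 0.72, 0.40, 0.10, 0.77, 0.32; count ≥ 0.65 → 2.

2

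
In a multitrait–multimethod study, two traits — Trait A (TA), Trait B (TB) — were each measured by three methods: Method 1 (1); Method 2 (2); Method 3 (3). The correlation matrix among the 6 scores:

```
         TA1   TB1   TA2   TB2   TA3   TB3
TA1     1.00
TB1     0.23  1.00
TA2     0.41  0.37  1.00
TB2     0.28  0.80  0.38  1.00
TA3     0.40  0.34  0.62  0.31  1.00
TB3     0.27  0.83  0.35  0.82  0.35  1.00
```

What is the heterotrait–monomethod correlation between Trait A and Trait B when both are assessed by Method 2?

0.38

Different traits, same method: r(TA2, TB2) = 0.38.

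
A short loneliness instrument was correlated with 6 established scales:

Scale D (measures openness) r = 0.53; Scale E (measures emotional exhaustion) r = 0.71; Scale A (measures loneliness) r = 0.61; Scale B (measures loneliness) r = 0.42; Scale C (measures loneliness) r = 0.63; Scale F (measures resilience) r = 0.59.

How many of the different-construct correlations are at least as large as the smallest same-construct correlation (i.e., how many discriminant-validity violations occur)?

Convergent (same construct = loneliness): Scale A, Scale B, Scale C.
Smallest convergent = 0.42. Discriminant values: 0.53, 0.71, 0.59; count ≥ 0.42 → 3.

3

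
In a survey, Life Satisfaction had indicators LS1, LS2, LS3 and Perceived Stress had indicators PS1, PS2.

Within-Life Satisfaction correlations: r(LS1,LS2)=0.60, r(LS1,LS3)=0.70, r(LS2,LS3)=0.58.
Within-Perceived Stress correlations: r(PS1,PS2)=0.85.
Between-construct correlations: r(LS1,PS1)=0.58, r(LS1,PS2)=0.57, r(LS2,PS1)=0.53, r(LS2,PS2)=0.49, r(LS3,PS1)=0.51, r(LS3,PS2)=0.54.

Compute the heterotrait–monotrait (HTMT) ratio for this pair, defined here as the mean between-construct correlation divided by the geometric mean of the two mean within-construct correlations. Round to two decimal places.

0.74

Between-construct mean = 3.22/6 = 0.5367.
Mean within-LS = 1.88/3 = 0.6267; mean within-PS = 0.85/1 = 0.8500.
Geometric mean = √(0.6267 × 0.8500) = 0.7299.
HTMT = 0.5367 / 0.7299 = 0.74.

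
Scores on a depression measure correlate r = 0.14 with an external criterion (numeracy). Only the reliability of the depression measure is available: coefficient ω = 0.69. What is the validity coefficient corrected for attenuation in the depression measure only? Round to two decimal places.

0.17

Single correction: r_c = r_obs / √r_xx = 0.14 / √0.69 = 0.14 / 0.8307 ≈ 0.17.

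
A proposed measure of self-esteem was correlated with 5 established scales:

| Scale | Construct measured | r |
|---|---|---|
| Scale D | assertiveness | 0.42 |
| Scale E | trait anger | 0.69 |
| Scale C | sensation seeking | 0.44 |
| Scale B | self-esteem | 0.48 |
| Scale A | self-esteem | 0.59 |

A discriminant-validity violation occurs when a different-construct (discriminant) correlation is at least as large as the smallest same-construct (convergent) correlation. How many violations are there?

1

Convergent (same construct = self-esteem): Scale B, Scale A.
Smallest convergent = 0.48. Discriminant values: 0.42, 0.69, 0.44; count ≥ 0.48 → 1.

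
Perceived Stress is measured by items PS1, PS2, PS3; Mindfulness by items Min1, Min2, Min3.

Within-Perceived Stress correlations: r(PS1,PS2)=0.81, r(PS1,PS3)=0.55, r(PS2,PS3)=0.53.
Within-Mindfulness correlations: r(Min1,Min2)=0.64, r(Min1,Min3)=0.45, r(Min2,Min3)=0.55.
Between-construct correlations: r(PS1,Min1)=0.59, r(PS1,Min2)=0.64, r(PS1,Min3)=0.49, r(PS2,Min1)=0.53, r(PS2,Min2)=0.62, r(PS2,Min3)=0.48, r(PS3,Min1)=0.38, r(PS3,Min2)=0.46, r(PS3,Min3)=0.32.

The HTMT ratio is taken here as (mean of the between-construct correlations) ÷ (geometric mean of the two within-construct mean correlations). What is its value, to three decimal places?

0.854

Mean between = 4.51/9 = 0.5011.
Mean within-PS = 1.89/3 = 0.6300; mean within-Min = 1.64/3 = 0.5467.
Geometric mean = √(0.6300 × 0.5467) = 0.5869.
HTMT = 0.5011 / 0.5869 = 0.854.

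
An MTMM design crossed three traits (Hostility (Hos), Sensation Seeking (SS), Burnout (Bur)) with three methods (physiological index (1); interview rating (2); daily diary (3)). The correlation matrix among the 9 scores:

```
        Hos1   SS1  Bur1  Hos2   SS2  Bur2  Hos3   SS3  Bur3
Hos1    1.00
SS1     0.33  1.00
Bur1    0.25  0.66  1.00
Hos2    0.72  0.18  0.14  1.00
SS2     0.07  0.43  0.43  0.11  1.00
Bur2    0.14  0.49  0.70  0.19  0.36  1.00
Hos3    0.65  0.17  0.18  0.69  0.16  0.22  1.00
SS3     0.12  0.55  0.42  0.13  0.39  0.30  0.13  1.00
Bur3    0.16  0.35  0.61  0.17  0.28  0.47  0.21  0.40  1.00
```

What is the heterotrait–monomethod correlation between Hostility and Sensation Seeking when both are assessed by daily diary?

Different traits, same method: r(Hos3, SS3) = 0.13.

0.13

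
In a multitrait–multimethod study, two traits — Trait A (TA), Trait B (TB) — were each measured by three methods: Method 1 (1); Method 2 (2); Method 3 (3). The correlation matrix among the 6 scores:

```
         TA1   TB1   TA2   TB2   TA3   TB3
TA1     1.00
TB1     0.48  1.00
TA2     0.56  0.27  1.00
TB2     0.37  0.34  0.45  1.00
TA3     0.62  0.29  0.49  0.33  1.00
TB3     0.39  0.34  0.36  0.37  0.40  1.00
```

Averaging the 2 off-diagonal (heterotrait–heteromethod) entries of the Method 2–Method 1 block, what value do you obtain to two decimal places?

HTHM values (method 2 × method 1): 0.27, 0.37; mean = 0.64/2 = 0.32.

0.32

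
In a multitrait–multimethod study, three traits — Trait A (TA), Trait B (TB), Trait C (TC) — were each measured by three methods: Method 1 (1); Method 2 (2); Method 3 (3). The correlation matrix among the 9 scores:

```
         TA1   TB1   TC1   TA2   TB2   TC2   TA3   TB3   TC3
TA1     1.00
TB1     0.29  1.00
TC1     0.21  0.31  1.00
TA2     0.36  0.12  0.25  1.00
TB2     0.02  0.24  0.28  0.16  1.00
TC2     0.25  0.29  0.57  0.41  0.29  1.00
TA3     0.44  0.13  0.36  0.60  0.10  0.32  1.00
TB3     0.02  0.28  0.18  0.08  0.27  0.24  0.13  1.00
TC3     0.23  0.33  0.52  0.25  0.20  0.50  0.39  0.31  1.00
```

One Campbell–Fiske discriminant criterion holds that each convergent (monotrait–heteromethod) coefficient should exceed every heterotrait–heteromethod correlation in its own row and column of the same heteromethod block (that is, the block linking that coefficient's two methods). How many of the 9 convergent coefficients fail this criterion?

Checking each validity diagonal entry against its comparison values:
TA (methods 1·2): 0.36 vs {0.02, 0.12, 0.25, 0.25} → pass.
TA (methods 1·3): 0.44 vs {0.02, 0.13, 0.23, 0.36} → pass.
TA (methods 2·3): 0.60 vs {0.08, 0.10, 0.25, 0.32} → pass.
TB (methods 1·2): 0.24 vs {0.12, 0.02, 0.29, 0.28} → fail.
TB (methods 1·3): 0.28 vs {0.13, 0.02, 0.33, 0.18} → fail.
TB (methods 2·3): 0.27 vs {0.10, 0.08, 0.20, 0.24} → pass.
TC (methods 1·2): 0.57 vs {0.25, 0.25, 0.28, 0.29} → pass.
TC (methods 1·3): 0.52 vs {0.36, 0.23, 0.18, 0.33} → pass.
TC (methods 2·3): 0.50 vs {0.32, 0.25, 0.24, 0.20} → pass.
2 of 9 fail.

2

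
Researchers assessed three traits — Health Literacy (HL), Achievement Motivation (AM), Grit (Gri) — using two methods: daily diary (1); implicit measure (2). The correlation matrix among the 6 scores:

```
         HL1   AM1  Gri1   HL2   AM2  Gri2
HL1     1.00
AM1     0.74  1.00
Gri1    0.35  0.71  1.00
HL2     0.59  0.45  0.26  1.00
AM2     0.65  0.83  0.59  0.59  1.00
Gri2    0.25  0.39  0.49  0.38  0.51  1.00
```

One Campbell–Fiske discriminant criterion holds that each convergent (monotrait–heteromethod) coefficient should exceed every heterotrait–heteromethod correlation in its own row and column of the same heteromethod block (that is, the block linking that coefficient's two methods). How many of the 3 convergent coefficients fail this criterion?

Checking each validity diagonal entry against its comparison values:
HL (methods 1·2): 0.59 vs {0.65, 0.45, 0.25, 0.26} → fail.
AM (methods 1·2): 0.83 vs {0.45, 0.65, 0.39, 0.59} → pass.
Gri (methods 1·2): 0.49 vs {0.26, 0.25, 0.59, 0.39} → fail.
2 of 3 fail.

2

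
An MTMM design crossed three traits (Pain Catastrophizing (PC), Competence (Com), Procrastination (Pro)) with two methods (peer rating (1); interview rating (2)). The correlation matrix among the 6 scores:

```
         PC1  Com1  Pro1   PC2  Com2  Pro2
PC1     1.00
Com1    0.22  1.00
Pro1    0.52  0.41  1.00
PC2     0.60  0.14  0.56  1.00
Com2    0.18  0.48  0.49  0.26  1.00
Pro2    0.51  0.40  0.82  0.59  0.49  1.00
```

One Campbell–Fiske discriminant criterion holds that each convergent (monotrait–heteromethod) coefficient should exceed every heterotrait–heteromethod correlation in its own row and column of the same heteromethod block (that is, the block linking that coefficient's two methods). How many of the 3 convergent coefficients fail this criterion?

1

Checking each validity diagonal entry against its comparison values:
PC (methods 1·2): 0.60 vs {0.18, 0.14, 0.51, 0.56} → pass.
Com (methods 1·2): 0.48 vs {0.14, 0.18, 0.40, 0.49} → fail.
Pro (methods 1·2): 0.82 vs {0.56, 0.51, 0.49, 0.40} → pass.
1 of 3 fail.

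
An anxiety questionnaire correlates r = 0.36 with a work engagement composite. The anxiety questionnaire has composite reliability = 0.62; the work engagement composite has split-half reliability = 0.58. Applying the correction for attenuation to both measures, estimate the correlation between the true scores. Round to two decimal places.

r_true = r_obs / √(r_xx · r_yy) = 0.36 / √(0.62 × 0.58) = 0.36 / √0.3596 = 0.36 / 0.5997 ≈ 0.60.

0.60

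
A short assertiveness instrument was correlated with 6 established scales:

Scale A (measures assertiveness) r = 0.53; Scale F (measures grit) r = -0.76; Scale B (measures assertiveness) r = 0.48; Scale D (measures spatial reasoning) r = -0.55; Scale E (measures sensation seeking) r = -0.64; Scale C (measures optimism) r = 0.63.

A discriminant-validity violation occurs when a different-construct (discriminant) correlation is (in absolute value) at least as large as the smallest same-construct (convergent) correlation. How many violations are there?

4

Convergent (same construct = assertiveness): Scale A, Scale B.
Smallest convergent = 0.48. Discriminant |r|: 0.76, 0.55, 0.64, 0.63; count ≥ 0.48 → 4.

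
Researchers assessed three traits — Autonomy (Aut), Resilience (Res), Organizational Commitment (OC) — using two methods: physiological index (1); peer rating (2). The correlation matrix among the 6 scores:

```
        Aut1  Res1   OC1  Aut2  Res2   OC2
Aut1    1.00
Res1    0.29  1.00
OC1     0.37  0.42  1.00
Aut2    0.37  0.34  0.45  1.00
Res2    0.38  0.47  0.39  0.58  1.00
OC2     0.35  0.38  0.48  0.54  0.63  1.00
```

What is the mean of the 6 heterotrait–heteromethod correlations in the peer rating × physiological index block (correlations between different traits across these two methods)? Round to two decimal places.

0.38

HTHM values (method 2 × method 1): 0.34, 0.45, 0.38, 0.39, 0.35, 0.38; mean = 2.29/6 = 0.38.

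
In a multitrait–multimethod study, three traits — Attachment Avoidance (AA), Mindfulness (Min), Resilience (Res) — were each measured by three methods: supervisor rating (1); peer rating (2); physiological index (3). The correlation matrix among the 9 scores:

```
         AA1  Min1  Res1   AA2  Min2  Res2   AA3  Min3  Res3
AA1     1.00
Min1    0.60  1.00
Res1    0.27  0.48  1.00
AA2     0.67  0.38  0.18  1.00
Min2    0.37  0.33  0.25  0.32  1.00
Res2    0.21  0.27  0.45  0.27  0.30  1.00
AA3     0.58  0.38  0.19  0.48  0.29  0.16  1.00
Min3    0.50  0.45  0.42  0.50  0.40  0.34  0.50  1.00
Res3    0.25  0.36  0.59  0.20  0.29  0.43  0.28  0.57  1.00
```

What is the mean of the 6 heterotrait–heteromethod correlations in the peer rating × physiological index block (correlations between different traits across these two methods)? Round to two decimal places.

0.30

HTHM values (method 2 × method 3): 0.50, 0.20, 0.29, 0.29, 0.16, 0.34; mean = 1.78/6 = 0.30.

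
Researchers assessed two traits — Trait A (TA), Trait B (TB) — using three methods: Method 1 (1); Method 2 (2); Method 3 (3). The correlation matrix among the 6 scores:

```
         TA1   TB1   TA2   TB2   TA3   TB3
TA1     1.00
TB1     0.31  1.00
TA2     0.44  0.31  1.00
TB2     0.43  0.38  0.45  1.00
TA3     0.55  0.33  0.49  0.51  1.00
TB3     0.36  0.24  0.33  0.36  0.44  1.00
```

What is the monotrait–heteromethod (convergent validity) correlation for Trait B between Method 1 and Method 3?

0.24

Same trait (TB), different methods: r(TB1, TB3) = 0.24.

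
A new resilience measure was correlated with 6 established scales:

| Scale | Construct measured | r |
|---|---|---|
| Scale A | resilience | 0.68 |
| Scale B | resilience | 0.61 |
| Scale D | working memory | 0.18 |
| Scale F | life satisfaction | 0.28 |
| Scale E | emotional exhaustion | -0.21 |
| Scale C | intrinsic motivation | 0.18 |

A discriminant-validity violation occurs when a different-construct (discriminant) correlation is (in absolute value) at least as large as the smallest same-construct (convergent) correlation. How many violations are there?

Convergent (same construct = resilience): Scale A, Scale B.
Smallest convergent = 0.61. Discriminant |r|: 0.18, 0.28, 0.21, 0.18; count ≥ 0.61 → 0.

0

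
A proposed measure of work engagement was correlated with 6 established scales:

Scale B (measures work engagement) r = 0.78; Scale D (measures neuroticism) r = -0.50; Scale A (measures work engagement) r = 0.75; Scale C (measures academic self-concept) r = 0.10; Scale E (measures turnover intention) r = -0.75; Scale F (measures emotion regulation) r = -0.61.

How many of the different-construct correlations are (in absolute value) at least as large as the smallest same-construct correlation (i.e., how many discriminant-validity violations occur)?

1

Convergent (same construct = work engagement): Scale B, Scale A.
Smallest convergent = 0.75. Discriminant |r|: 0.50, 0.10, 0.75, 0.61; count ≥ 0.75 → 1.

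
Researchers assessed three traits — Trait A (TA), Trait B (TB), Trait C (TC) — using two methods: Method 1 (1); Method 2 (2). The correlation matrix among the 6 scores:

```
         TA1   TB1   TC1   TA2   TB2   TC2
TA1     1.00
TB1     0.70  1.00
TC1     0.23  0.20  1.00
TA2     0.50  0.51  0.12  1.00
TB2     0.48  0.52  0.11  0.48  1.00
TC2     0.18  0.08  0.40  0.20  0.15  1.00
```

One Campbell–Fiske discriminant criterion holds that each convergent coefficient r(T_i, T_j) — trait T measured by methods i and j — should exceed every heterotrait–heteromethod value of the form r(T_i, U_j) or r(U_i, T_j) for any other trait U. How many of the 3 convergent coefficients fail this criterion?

1

Checking each validity diagonal entry against its comparison values:
TA (methods 1·2): 0.50 vs {0.48, 0.51, 0.18, 0.12} → fail.
TB (methods 1·2): 0.52 vs {0.51, 0.48, 0.08, 0.11} → pass.
TC (methods 1·2): 0.40 vs {0.12, 0.18, 0.11, 0.08} → pass.
1 of 3 fail.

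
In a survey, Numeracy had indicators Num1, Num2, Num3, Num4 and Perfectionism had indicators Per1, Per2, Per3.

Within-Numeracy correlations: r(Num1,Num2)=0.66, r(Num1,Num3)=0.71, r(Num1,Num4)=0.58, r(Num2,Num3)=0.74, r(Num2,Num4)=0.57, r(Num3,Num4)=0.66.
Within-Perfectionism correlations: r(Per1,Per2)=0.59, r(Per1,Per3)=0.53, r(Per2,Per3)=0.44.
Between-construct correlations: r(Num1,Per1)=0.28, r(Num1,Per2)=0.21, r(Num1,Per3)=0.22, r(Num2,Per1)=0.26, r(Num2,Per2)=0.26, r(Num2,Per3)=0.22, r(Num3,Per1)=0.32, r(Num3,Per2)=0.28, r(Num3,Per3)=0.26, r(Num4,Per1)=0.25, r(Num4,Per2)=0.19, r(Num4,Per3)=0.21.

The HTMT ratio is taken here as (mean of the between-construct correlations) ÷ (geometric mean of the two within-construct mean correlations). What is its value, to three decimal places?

Mean between = 2.96/12 = 0.2467.
Mean within-Num = 3.92/6 = 0.6533; mean within-Per = 1.56/3 = 0.5200.
Geometric mean = √(0.6533 × 0.5200) = 0.5829.
HTMT = 0.2467 / 0.5829 = 0.423.

0.423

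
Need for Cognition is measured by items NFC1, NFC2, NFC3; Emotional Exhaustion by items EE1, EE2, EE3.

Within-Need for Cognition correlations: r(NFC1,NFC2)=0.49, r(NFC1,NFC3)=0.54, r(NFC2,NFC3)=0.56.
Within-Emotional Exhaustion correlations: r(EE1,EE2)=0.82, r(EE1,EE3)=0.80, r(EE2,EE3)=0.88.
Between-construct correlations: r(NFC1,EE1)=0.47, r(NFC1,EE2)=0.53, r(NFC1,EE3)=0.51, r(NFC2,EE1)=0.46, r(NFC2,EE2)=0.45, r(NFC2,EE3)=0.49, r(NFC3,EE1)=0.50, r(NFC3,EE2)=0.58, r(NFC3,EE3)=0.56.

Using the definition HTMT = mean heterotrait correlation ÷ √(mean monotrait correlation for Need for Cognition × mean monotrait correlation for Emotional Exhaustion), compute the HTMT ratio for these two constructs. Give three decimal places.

Mean between = 4.55/9 = 0.5056.
Mean within-NFC = 1.59/3 = 0.5300; mean within-EE = 2.50/3 = 0.8333.
Geometric mean = √(0.5300 × 0.8333) = 0.6646.
HTMT = 0.5056 / 0.6646 = 0.761.

0.761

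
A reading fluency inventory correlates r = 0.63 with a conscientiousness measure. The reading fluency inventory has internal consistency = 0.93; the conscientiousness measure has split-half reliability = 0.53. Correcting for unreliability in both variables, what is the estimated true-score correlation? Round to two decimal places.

0.90

r_true = r_obs / √(r_xx · r_yy) = 0.63 / √(0.93 × 0.53) = 0.63 / √0.4929 = 0.63 / 0.7021 ≈ 0.90.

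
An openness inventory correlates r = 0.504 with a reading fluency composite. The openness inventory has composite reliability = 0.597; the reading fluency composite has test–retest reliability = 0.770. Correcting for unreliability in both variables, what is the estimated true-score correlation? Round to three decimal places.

0.743

r_true = r_obs / √(r_xx · r_yy) = 0.504 / √(0.597 × 0.770) = 0.504 / √0.459690 = 0.504 / 0.6780 ≈ 0.743.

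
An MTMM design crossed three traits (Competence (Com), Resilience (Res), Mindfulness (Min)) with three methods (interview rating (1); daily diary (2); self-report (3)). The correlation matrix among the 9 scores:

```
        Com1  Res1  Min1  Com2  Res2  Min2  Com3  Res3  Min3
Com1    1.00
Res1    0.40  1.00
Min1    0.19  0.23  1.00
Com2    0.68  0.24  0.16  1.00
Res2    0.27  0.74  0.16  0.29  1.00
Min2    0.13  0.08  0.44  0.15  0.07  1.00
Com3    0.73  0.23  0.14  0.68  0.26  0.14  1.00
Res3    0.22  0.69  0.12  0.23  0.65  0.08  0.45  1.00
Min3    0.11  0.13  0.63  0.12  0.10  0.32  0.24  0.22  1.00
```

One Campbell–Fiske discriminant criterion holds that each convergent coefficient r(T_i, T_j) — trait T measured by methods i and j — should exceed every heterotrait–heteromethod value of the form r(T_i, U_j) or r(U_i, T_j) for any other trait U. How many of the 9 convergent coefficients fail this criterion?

0

Checking each validity diagonal entry against its comparison values:
Com (methods 1·2): 0.68 vs {0.27, 0.24, 0.13, 0.16} → pass.
Com (methods 1·3): 0.73 vs {0.22, 0.23, 0.11, 0.14} → pass.
Com (methods 2·3): 0.68 vs {0.23, 0.26, 0.12, 0.14} → pass.
Res (methods 1·2): 0.74 vs {0.24, 0.27, 0.08, 0.16} → pass.
Res (methods 1·3): 0.69 vs {0.23, 0.22, 0.13, 0.12} → pass.
Res (methods 2·3): 0.65 vs {0.26, 0.23, 0.10, 0.08} → pass.
Min (methods 1·2): 0.44 vs {0.16, 0.13, 0.16, 0.08} → pass.
Min (methods 1·3): 0.63 vs {0.14, 0.11, 0.12, 0.13} → pass.
Min (methods 2·3): 0.32 vs {0.14, 0.12, 0.08, 0.10} → pass.
0 of 9 fail.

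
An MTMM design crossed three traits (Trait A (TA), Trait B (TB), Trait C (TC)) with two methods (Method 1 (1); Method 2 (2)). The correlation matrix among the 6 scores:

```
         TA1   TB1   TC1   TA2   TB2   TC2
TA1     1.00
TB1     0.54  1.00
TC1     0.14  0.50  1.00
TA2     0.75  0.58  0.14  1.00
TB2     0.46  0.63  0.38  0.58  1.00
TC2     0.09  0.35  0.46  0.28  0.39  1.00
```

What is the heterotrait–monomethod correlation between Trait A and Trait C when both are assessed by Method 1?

0.14

Different traits, same method: r(TA1, TC1) = 0.14.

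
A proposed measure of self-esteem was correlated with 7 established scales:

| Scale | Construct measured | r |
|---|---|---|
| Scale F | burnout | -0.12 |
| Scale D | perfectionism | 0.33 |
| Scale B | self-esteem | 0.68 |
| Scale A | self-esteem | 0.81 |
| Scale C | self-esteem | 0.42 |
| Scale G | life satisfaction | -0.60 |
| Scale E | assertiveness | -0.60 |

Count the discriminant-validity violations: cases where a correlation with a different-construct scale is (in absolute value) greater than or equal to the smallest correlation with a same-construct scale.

2

Convergent (same construct = self-esteem): Scale B, Scale A, Scale C.
Smallest convergent = 0.42. Discriminant |r|: 0.12, 0.33, 0.60, 0.60; count ≥ 0.42 → 2.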